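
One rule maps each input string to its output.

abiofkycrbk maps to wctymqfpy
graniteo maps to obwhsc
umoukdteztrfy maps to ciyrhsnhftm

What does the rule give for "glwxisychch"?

klwgmqvqv

Each output is the input with this applied: delete the first 2 characters, then shift every letter 12 places backward in the alphabet (wrapping around).
"glwxisychch" → "wxisychch" → "klwgmqvqv".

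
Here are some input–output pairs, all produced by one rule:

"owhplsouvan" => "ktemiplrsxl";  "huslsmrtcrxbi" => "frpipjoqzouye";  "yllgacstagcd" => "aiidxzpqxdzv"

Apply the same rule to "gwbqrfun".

ktynocrd

The rule is to swap the first and last characters, then shift every letter 3 places backward in the alphabet (wrapping around).
For "gwbqrfun", step one produces "nwbqrfug"; step two turns that into "ktynocrd".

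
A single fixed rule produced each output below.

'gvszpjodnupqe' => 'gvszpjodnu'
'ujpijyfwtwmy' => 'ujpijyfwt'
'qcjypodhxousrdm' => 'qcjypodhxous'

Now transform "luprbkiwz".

luprbk

Each output is the input with this applied: delete the last 3 characters.
Doing the same to "luprbkiwz": "luprbk".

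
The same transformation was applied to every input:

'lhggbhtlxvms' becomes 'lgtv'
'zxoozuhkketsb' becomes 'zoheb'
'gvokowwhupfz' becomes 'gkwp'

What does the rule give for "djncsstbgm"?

dctm

The rule is to keep one character in every 3, starting at position 1 (positions 1st, 4th, 7th, ...).
So "djncsstbgm" becomes "dctm".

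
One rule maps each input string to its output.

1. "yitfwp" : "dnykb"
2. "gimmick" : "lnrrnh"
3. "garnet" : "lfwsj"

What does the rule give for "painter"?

Looking at the pairs, the operation is to delete the last character, then shift every letter 5 places forward in the alphabet (wrapping around).
Applying that to "painter" gives "ufnsyj".
(Check on "gimmick": → "gimmic" → "lnrrnh" ✓)

ufnsyj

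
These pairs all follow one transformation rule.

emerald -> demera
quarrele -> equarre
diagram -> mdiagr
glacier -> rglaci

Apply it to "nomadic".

cnomad

What's happening: move the last 2 characters to the front (rotate right by 2), then delete the first character.
For "nomadic", step one produces "icnomad"; step two turns that into "cnomad".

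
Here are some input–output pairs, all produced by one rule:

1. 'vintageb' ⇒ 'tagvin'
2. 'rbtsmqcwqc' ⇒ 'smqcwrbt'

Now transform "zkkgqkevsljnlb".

The pattern: delete the last 2 characters, then move the first 3 characters to the end (rotate left by 3).
"zkkgqkevsljnlb" → "zkkgqkevsljn" → "gqkevsljnzkk".

gqkevsljnzkk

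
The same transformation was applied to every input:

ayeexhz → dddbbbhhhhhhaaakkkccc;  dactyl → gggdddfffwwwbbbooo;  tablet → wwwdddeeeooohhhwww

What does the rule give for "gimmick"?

jjjlllpppppplllfffnnn

What's happening: repeat every character 3 times, then shift every letter 3 places forward in the alphabet (wrapping around).
"gimmick" → "gggiiimmmmmmiiiccckkk" → "jjjlllpppppplllfffnnn".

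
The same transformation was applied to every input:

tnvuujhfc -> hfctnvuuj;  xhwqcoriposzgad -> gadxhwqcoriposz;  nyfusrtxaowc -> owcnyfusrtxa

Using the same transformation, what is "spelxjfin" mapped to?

In each case the input is transformed by: move the last 3 characters to the front (rotate right by 3).
"spelxjfin" → "finspelxj".

finspelxj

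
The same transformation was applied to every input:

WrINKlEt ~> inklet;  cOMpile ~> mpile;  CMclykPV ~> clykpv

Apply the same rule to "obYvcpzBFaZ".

In each case the input is transformed by: delete the first 2 characters, then convert every letter to lowercase.
Applying both steps to "obYvcpzBFaZ": "YvcpzBFaZ", then "yvcpzbfaz".
(Check on "WrINKlEt": → "INKlEt" → "inklet" ✓)

yvcpzbfaz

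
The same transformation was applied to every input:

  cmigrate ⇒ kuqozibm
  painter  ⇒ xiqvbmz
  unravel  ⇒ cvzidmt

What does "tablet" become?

bijtmb

Looking at the pairs, the operation is to shift every letter 8 places forward in the alphabet (wrapping around).
So "tablet" becomes "bijtmb".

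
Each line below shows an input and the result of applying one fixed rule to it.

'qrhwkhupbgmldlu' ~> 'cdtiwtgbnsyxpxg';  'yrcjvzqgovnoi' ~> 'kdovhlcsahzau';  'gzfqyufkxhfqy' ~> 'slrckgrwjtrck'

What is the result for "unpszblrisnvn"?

In each case the input is transformed by: shift every letter 12 places forward in the alphabet (wrapping around).
Applying that to "unpszblrisnvn" gives "gzbelnxduezhz".

gzbelnxduezhz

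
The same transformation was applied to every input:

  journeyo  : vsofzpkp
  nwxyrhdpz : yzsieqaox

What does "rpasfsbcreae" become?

btgtcdsfbfsq

The pattern: move the first 2 characters to the end (rotate left by 2), then shift every letter 1 place forward in the alphabet (wrapping around).
So "rpasfsbcreae" becomes "btgtcdsfbfsq".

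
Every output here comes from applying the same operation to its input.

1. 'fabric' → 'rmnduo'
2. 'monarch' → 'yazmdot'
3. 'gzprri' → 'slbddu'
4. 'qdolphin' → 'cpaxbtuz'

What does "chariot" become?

Each output is the input with this applied: shift every letter 12 places forward in the alphabet (wrapping around).
Doing the same to "chariot": "otmduaf".

otmduaf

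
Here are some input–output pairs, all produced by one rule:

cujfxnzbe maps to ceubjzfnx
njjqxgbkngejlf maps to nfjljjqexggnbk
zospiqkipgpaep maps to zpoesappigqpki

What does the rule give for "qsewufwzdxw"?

qwsxedwzuwf

Rule — take characters alternately from the front and the back (1st, last, 2nd, 2nd-last, ...).
"qsewufwzdxw" → "qwsxedwzuwf".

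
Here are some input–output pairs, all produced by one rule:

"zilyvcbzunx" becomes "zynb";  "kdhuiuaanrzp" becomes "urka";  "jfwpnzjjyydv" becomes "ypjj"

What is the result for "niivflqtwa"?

In each case the input is transformed by: keep one character in every 3, starting at position 1 (positions 1st, 4th, 7th, ...), then sort the characters into reverse alphabetical order.
Applying both steps to "niivflqtwa": "nvqa", then "vqna".

vqna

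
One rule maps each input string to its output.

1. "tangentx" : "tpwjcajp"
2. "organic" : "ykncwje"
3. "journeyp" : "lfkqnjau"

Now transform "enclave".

aajyhwr

In each case the input is transformed by: shift every letter 4 places backward in the alphabet (wrapping around), then move the last character to the front.
For "enclave" the result is "aajyhwr".
(Check on "journeyp": → "fkqnjaul" → "lfkqnjau" ✓)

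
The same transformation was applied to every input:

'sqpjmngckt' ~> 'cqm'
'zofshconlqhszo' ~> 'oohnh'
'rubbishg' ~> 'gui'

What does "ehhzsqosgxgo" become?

ghss

The rule is to keep one character in every 3, starting at position 2 (positions 2nd, 5th, 8th, ...), then move the last character to the front.
On "ehhzsqosgxgo": the first step gives "hssg", and the second then gives "ghss".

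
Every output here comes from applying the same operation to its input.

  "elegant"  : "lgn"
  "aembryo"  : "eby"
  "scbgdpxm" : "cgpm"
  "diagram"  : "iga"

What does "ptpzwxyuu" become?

tzxu

Rule — keep every other character starting from the second (positions 2nd, 4th, 6th, ...).
For "ptpzwxyuu" the result is "tzxu".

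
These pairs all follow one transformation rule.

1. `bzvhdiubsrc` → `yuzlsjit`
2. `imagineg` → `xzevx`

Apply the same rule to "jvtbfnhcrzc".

Each output is the input with this applied: delete the first 3 characters, then shift every letter 9 places backward in the alphabet (wrapping around).
For "jvtbfnhcrzc", step one produces "bfnhcrzc"; step two turns that into "sweytiqt".

sweytiqt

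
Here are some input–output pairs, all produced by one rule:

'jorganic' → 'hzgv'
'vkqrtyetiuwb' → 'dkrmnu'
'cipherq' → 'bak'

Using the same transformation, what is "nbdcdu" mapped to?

In each case the input is transformed by: shift every letter 7 places backward in the alphabet (wrapping around), then keep every other character starting from the second (positions 2nd, 4th, 6th, ...).
For "nbdcdu" the result is "uvn".

uvn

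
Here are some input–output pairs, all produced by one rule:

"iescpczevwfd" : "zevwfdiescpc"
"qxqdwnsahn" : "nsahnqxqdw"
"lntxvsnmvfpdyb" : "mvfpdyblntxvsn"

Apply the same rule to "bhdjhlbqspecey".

Each output is the input with this applied: swap the front and back halves of the string.
On "bhdjhlbqspecey" that produces "qspeceybhdjhlb".

qspeceybhdjhlb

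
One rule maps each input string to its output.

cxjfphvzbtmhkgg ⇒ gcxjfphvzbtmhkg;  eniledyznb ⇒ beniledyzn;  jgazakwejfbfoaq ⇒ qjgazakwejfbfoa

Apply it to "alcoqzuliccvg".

galcoqzuliccv

The transformation: move the last character to the front.
"alcoqzuliccvg" → "galcoqzuliccv".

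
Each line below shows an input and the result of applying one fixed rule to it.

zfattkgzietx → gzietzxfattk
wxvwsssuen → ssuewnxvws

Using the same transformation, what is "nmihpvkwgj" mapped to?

In each case the input is transformed by: swap the first and last characters, then swap the front and back halves of the string.
"nmihpvkwgj" → "jmihpvkwgn" → "vkwgnjmihp".

vkwgnjmihp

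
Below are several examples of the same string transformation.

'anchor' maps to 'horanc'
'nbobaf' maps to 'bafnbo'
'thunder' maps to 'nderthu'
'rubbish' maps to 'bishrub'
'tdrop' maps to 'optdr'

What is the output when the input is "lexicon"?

Rule — move the first 3 characters to the end (rotate left by 3).
For "lexicon" the result is "iconlex".

iconlex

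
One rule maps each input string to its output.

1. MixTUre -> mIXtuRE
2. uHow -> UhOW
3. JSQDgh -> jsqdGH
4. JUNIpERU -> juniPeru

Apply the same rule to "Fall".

Rule — flip the case of every letter.
Applying that to "Fall" gives "fALL".

fALL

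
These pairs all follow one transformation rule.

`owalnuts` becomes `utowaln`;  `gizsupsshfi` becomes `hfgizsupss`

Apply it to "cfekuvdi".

vdcfeku

The transformation: delete the last character, then move the last 2 characters to the front (rotate right by 2).
Working it through for "cfekuvdi": intermediate "cfekuvd", final "vdcfeku".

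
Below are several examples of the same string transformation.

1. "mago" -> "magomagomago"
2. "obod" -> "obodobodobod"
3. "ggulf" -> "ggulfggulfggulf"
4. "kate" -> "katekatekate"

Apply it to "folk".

Looking at the pairs, the operation is to write the whole string 3 times in a row.
On "folk" that produces "folkfolkfolk".

folkfolkfolk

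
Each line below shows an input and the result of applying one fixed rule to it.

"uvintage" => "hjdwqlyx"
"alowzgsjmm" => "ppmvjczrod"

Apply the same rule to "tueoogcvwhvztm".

pwcykzyfjrrhxw

In each case the input is transformed by: reverse the string, then shift every letter 3 places forward in the alphabet (wrapping around).
"tueoogcvwhvztm" → "mtzvhwvcgooeut" → "pwcykzyfjrrhxw".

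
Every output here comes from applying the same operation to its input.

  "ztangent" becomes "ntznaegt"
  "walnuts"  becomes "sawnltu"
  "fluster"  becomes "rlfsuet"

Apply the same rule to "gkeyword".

The rule is to swap each adjacent pair of characters (1↔2, 3↔4, ...), then move the last character to the front.
"gkeyword" → "kgyeowdr" → "rkgyeowd".

rkgyeowd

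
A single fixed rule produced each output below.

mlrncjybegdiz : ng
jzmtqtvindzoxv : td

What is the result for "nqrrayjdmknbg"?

In each case the input is transformed by: keep one character in every 3, starting at position 1 (positions 1st, 4th, 7th, ...), then keep every other character starting from the second (positions 2nd, 4th, 6th, ...).
For "nqrrayjdmknbg", step one produces "nrjkg"; step two turns that into "rk".

rk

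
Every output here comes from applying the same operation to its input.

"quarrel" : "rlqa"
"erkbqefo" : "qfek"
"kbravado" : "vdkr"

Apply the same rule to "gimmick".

ikgm

Each output is the input with this applied: keep every other character starting from the first (positions 1st, 3rd, 5th, ...), then move the first 2 characters to the end (rotate left by 2).
Starting from "gimmick": after the first operation, "gmik"; after the second, "ikgm".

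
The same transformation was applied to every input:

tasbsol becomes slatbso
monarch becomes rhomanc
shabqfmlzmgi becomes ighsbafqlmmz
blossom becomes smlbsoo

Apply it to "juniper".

The pattern: swap each adjacent pair of characters (1↔2, 3↔4, ...), then move the last 2 characters to the front (rotate right by 2).
Starting from "juniper": after the first operation, "ujinepr"; after the second, "prujine".

prujine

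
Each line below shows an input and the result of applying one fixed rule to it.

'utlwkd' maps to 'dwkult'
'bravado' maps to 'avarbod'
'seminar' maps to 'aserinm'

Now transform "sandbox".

axbsdon

Rule — sort the characters into alphabetical order, then take characters alternately from the front and the back (1st, last, 2nd, 2nd-last, ...).
On "sandbox" that produces "axbsdon".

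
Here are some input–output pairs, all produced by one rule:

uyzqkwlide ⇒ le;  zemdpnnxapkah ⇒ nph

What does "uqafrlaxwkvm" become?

The pattern: keep one character in every 3, starting at position 1 (positions 1st, 4th, 7th, ...), then delete the first 2 characters.
So "uqafrlaxwkvm" becomes "ak".

ak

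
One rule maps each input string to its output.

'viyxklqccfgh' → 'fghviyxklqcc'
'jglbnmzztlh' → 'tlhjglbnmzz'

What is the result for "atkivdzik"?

Rule — move the last 3 characters to the front (rotate right by 3).
"atkivdzik" → "zikatkivd".

zikatkivd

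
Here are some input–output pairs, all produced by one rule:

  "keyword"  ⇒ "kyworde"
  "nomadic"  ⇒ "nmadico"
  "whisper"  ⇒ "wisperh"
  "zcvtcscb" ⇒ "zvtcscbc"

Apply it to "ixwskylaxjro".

iwskylaxjrox

Each output is the input with this applied: move the first character to the end, then swap the first and last characters.
On "ixwskylaxjro" that produces "iwskylaxjrox".
(Check on "nomadic": → "omadicn" → "nmadico" ✓)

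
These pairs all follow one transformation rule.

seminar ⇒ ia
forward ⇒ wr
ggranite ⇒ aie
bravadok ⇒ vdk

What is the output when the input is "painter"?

ne

The pattern: delete the first 2 characters, then keep every other character starting from the second (positions 2nd, 4th, 6th, ...).
Working it through for "painter": intermediate "inter", final "ne".
(Check on "forward": → "rward" → "wr" ✓)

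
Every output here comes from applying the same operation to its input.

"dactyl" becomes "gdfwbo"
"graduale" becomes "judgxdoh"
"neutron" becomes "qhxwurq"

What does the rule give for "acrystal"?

The rule is to shift every letter 3 places forward in the alphabet (wrapping around).
On "acrystal" that produces "dfubvwdo".

dfubvwdo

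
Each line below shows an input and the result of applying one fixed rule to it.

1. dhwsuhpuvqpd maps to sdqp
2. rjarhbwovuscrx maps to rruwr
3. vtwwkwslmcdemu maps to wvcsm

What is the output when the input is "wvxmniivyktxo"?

mwkio

The transformation: keep one character in every 3, starting at position 1 (positions 1st, 4th, 7th, ...), then swap each adjacent pair of characters (1↔2, 3↔4, ...).
Applying both steps to "wvxmniivyktxo": "wmiko", then "mwkio".
(Check on "vtwwkwslmcdemu": → "vwscm" → "wvcsm" ✓)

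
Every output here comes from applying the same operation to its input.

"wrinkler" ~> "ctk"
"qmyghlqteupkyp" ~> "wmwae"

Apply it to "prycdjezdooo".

The rule is to shift every letter 6 places forward in the alphabet (wrapping around), then keep one character in every 3, starting at position 1 (positions 1st, 4th, 7th, ...).
"prycdjezdooo" → "vxeijpkfjuuu" → "viku".

viku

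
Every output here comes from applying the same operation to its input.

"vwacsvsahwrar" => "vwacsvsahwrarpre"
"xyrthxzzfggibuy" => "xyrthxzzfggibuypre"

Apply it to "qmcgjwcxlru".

qmcgjwcxlrupre

Looking at the pairs, the operation is to append "pre".
For "qmcgjwcxlru" the result is "qmcgjwcxlrupre".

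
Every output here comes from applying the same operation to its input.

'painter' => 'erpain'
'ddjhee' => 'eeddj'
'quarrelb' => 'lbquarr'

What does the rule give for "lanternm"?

The rule is to move the last 3 characters to the front (rotate right by 3), then delete the first character.
Working it through for "lanternm": intermediate "rnmlante", final "nmlante".

nmlante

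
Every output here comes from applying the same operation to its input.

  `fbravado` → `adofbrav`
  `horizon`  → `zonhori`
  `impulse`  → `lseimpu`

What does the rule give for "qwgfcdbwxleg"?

Looking at the pairs, the operation is to move the last 3 characters to the front (rotate right by 3).
Applying that to "qwgfcdbwxleg" gives "legqwgfcdbwx".

legqwgfcdbwx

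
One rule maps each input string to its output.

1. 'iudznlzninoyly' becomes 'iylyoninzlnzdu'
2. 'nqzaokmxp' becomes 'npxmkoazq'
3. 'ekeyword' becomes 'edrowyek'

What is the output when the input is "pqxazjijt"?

In each case the input is transformed by: move the first character to the end, then reverse the string.
On "pqxazjijt": the first step gives "qxazjijtp", and the second then gives "ptjijzaxq".

ptjijzaxq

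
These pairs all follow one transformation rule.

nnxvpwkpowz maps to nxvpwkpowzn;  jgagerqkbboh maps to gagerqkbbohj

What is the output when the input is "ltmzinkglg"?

tmzinkglgl

Each output is the input with this applied: move the first character to the end.
Applying that to "ltmzinkglg" gives "tmzinkglgl".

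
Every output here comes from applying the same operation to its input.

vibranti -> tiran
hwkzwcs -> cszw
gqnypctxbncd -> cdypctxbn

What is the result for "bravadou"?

What's happening: delete the first 3 characters, then move the last 2 characters to the front (rotate right by 2).
"bravadou" → "vadou" → "ouvad".

ouvad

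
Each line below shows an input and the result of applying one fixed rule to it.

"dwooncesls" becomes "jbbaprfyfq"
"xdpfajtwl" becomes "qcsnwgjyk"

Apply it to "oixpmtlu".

The pattern: move the first character to the end, then shift every letter 13 places forward in the alphabet (wrapping around) — i.e. ROT13.
On "oixpmtlu": the first step gives "ixpmtluo", and the second then gives "vkczgyhb".

vkczgyhb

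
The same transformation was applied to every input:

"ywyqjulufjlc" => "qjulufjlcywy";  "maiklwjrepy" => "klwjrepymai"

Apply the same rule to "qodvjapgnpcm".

Each output is the input with this applied: move the first 3 characters to the end (rotate left by 3).
For "qodvjapgnpcm" the result is "vjapgnpcmqod".

vjapgnpcmqod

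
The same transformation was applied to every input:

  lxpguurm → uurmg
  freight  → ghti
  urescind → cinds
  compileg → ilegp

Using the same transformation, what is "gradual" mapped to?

uald

The pattern: delete the first 3 characters, then move the first character to the end.
Working it through for "gradual": intermediate "dual", final "uald".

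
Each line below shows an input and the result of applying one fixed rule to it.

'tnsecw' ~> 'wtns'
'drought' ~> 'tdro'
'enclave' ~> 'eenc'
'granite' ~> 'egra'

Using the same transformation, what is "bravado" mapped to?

obra

The rule is to move the last character to the front, then keep only the first 4 characters.
Starting from "bravado": after the first operation, "obravad"; after the second, "obra".
(Check on "tnsecw": → "wtnsec" → "wtns" ✓)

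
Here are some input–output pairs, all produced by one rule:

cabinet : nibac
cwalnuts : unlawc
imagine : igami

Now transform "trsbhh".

bsrt

Looking at the pairs, the operation is to reverse the string, then delete the first 2 characters.
"trsbhh" → "hhbsrt" → "bsrt".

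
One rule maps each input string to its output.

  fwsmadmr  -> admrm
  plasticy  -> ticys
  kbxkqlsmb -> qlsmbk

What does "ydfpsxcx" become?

The pattern: delete the first 3 characters, then move the first character to the end.
Working it through for "ydfpsxcx": intermediate "psxcx", final "sxcxp".

sxcxp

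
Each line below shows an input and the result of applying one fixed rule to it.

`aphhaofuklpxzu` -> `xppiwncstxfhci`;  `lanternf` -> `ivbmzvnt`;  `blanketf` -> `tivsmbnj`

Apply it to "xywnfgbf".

gevnojnf

In each case the input is transformed by: shift every letter 8 places forward in the alphabet (wrapping around), then move the first character to the end.
So "xywnfgbf" becomes "gevnojnf".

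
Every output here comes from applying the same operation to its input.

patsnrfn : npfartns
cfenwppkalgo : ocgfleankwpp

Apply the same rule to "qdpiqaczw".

wqzdcpaiq

What's happening: reverse the string, then take characters alternately from the front and the back (1st, last, 2nd, 2nd-last, ...).
On "qdpiqaczw": the first step gives "wzcaqipdq", and the second then gives "wqzdcpaiq".
(Check on "cfenwppkalgo": → "oglakppwnefc" → "ocgfleankwpp" ✓)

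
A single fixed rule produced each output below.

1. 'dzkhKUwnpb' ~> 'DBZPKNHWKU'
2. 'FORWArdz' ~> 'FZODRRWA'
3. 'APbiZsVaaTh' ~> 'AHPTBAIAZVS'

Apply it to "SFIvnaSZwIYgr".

SRFGIYVINWAZS

In each case the input is transformed by: take characters alternately from the front and the back (1st, last, 2nd, 2nd-last, ...), then convert every letter to uppercase.
"SFIvnaSZwIYgr" → "SrFgIYvInwaZS" → "SRFGIYVINWAZS".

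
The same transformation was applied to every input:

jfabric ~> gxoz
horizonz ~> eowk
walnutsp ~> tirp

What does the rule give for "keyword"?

Looking at the pairs, the operation is to keep every other character starting from the first (positions 1st, 3rd, 5th, ...), then shift every letter 3 places backward in the alphabet (wrapping around).
Applying both steps to "keyword": "kyod", then "hvla".

hvla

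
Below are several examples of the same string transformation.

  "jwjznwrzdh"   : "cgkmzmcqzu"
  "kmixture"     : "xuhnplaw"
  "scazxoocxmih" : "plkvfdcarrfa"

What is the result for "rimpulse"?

ovhulpsx

The transformation: shift every letter 3 places forward in the alphabet (wrapping around), then move the last 3 characters to the front (rotate right by 3).
Starting from "rimpulse": after the first operation, "ulpsxovh"; after the second, "ovhulpsx".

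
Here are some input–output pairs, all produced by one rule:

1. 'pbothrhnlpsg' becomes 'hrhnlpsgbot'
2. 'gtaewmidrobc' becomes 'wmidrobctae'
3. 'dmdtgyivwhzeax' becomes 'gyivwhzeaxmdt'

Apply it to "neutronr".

The pattern: delete the first character, then move the first 3 characters to the end (rotate left by 3).
Doing the same to "neutronr": "ronreut".

ronreut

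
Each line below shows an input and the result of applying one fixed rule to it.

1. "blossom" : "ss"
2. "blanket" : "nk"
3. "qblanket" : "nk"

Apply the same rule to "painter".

Each output is the input with this applied: delete the last 2 characters, then keep only the last 2 characters.
Starting from "painter": after the first operation, "paint"; after the second, "nt".
(Check on "blossom": → "bloss" → "ss" ✓)

nt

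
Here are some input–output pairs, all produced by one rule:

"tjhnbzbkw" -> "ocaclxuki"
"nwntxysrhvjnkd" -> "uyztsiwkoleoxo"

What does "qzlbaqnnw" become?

cbrooxram

In each case the input is transformed by: move the first 3 characters to the end (rotate left by 3), then shift every letter 1 place forward in the alphabet (wrapping around).
For "qzlbaqnnw", step one produces "baqnnwqzl"; step two turns that into "cbrooxram".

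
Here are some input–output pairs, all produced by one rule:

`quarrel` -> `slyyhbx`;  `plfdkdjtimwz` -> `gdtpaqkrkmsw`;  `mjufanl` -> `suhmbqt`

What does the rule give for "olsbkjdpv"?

cwkqrizsv

Rule — reverse the string, then shift every letter 7 places forward in the alphabet (wrapping around).
For "olsbkjdpv" the result is "cwkqrizsv".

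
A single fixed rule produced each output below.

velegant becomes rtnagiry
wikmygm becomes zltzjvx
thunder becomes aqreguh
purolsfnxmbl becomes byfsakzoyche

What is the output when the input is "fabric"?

Rule — shift every letter 13 places forward in the alphabet (wrapping around) — i.e. ROT13, then move the first 3 characters to the end (rotate left by 3).
Working it through for "fabric": intermediate "snoevp", final "evpsno".
(Check on "velegant": → "iryrtnag" → "rtnagiry" ✓)

evpsno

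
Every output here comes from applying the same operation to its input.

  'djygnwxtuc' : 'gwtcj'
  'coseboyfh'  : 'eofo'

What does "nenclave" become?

caee

Each output is the input with this applied: keep every other character starting from the second (positions 2nd, 4th, 6th, ...), then move the first character to the end.
On "nenclave": the first step gives "ecae", and the second then gives "caee".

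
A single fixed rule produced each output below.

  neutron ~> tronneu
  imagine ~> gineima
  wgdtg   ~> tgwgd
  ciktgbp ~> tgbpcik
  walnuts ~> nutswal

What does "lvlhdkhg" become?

hdkhglvl

In each case the input is transformed by: move the first 3 characters to the end (rotate left by 3).
"lvlhdkhg" → "hdkhglvl".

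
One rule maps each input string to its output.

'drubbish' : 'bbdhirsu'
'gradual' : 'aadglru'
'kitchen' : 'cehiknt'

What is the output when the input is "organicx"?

acginorx

The pattern: sort the characters into alphabetical order.
On "organicx" that produces "acginorx".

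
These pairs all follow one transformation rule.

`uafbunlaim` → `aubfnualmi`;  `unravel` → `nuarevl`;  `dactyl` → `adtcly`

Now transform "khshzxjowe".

The rule is to swap each adjacent pair of characters (1↔2, 3↔4, ...).
"khshzxjowe" → "hkhsxzojew".

hkhsxzojew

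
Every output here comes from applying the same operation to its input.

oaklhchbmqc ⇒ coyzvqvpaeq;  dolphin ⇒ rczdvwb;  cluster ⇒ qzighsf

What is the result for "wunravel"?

Rule — shift every letter 12 places backward in the alphabet (wrapping around).
Applying that to "wunravel" gives "kibfojsz".

kibfojsz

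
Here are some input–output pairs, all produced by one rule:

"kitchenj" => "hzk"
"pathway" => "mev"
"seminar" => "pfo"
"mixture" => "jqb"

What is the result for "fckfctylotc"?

The pattern: keep one character in every 3, starting at position 1 (positions 1st, 4th, 7th, ...), then shift every letter 3 places backward in the alphabet (wrapping around).
For "fckfctylotc", step one produces "ffyt"; step two turns that into "ccvq".

ccvq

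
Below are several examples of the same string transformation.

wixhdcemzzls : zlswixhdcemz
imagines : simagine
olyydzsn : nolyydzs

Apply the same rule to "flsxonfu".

The rule is to move the first 3 characters to the end (rotate left by 3), then swap the front and back halves of the string.
Working it through for "flsxonfu": intermediate "xonfufls", final "uflsxonf".

uflsxonf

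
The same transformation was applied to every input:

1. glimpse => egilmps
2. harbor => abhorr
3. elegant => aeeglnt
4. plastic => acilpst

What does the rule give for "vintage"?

aegintv

Each output is the input with this applied: sort the characters into alphabetical order.
"vintage" → "aegintv".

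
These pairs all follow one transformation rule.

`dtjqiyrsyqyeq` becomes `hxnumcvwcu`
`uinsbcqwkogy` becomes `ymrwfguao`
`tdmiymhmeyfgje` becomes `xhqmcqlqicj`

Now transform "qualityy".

Rule — shift every letter 4 places forward in the alphabet (wrapping around), then delete the last 3 characters.
Applying both steps to "qualityy": "uyepmxcc", then "uyepm".

uyepm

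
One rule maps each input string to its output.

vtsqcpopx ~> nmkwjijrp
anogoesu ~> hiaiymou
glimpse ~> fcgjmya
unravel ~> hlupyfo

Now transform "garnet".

ulhyna

Looking at the pairs, the operation is to move the first character to the end, then shift every letter 6 places backward in the alphabet (wrapping around).
Working it through for "garnet": intermediate "arnetg", final "ulhyna".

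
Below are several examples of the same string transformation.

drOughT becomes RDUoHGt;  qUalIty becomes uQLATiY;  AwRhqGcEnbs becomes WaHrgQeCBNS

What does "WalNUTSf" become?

AwnLtuFs

Each output is the input with this applied: swap each adjacent pair of characters (1↔2, 3↔4, ...), then flip the case of every letter.
Starting from "WalNUTSf": after the first operation, "aWNlTUfS"; after the second, "AwnLtuFs".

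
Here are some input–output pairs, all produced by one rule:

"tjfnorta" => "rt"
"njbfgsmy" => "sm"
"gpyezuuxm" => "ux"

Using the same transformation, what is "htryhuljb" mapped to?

The pattern: move the last 3 characters to the front (rotate right by 3), then keep only the first 2 characters.
"htryhuljb" → "ljbhtryhu" → "lj".

lj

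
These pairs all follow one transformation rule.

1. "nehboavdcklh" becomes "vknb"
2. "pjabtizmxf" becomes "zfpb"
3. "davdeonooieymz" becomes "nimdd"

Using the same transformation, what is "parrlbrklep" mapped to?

repr

The transformation: keep one character in every 3, starting at position 1 (positions 1st, 4th, 7th, ...), then move the first 2 characters to the end (rotate left by 2).
On "parrlbrklep": the first step gives "prre", and the second then gives "repr".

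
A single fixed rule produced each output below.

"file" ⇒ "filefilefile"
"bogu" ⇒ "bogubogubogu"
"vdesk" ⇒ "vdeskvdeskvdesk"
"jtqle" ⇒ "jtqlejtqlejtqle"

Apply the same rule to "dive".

Each output is the input with this applied: write the whole string 3 times in a row.
So "dive" becomes "divedivedive".

divedivedive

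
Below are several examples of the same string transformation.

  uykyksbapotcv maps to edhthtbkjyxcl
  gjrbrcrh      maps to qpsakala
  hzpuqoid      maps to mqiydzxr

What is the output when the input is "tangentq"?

Rule — shift every letter 9 places forward in the alphabet (wrapping around), then move the last character to the front.
Applying both steps to "tangentq": "cjwpnwcz", then "zcjwpnwc".

zcjwpnwc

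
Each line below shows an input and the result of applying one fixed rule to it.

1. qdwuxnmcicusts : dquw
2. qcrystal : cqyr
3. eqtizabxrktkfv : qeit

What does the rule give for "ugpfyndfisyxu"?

gufp

In each case the input is transformed by: swap each adjacent pair of characters (1↔2, 3↔4, ...), then keep only the first 4 characters.
Working it through for "ugpfyndfisyxu": intermediate "gufpnyfdsixyu", final "gufp".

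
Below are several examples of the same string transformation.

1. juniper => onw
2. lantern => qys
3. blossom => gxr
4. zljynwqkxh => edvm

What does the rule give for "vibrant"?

awy

The transformation: shift every letter 5 places forward in the alphabet (wrapping around), then keep one character in every 3, starting at position 1 (positions 1st, 4th, 7th, ...).
"vibrant" → "angwfsy" → "awy".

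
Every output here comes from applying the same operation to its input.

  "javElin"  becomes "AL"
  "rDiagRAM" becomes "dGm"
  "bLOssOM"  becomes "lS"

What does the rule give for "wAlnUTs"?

au

Rule — flip the case of every letter, then keep one character in every 3, starting at position 2 (positions 2nd, 5th, 8th, ...).
Applying both steps to "wAlnUTs": "WaLNutS", then "au".
(Check on "bLOssOM": → "BloSSom" → "lS" ✓)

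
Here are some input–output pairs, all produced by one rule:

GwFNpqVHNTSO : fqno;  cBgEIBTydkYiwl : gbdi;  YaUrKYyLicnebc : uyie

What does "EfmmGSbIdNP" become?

msd

The pattern: keep one character in every 3, starting at position 3 (positions 3rd, 6th, 9th, ...), then convert every letter to lowercase.
For "EfmmGSbIdNP", step one produces "mSd"; step two turns that into "msd".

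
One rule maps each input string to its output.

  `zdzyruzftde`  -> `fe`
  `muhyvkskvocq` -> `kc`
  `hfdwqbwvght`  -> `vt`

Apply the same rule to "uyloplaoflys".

The transformation: keep one character in every 3, starting at position 2 (positions 2nd, 5th, 8th, ...), then keep only the last 2 characters.
Applying both steps to "uyloplaoflys": "ypoy", then "oy".

oy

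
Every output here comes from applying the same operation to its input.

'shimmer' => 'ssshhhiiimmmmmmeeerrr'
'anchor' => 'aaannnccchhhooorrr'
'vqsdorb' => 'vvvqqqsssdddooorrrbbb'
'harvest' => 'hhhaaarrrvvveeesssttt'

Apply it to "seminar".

Each output is the input with this applied: repeat every character 3 times.
On "seminar" that produces "ssseeemmmiiinnnaaarrr".

ssseeemmmiiinnnaaarrr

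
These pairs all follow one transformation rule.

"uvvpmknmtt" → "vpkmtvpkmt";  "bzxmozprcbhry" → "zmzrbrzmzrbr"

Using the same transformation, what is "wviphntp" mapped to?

Each output is the input with this applied: keep every other character starting from the second (positions 2nd, 4th, 6th, ...), then write the whole string twice.
Working it through for "wviphntp": intermediate "vpnp", final "vpnpvpnp".

vpnpvpnp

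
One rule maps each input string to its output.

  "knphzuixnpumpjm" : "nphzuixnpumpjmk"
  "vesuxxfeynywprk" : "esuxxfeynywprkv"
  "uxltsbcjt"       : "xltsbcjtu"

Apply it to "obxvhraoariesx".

In each case the input is transformed by: move the first character to the end.
"obxvhraoariesx" → "bxvhraoariesxo".

bxvhraoariesxo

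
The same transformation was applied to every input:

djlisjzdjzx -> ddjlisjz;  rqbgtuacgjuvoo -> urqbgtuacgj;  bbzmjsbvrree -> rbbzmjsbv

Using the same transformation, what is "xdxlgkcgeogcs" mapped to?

oxdxlgkcge

The rule is to delete the last 3 characters, then move the last character to the front.
Starting from "xdxlgkcgeogcs": after the first operation, "xdxlgkcgeo"; after the second, "oxdxlgkcge".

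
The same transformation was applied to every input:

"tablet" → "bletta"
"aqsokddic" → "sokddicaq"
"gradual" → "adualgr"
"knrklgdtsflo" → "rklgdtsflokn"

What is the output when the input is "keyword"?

ywordke

The rule is to move the first 2 characters to the end (rotate left by 2).
Applying that to "keyword" gives "ywordke".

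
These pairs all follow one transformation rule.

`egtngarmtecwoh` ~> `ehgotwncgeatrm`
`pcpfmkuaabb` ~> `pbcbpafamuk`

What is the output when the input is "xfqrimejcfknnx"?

xxfnqnrkifmcej

The pattern: take characters alternately from the front and the back (1st, last, 2nd, 2nd-last, ...).
"xfqrimejcfknnx" → "xxfnqnrkifmcej".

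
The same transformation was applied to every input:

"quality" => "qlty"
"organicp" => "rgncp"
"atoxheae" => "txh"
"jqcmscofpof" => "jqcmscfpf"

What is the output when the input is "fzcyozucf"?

In each case the input is transformed by: remove every vowel.
For "fzcyozucf" the result is "fzcyzcf".

fzcyzcf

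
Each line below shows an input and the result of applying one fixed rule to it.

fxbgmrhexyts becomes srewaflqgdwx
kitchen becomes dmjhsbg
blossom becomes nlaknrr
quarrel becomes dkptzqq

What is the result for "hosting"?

The rule is to move the last 2 characters to the front (rotate right by 2), then shift every letter 1 place backward in the alphabet (wrapping around).
For "hosting", step one produces "nghosti"; step two turns that into "mfgnrsh".

mfgnrsh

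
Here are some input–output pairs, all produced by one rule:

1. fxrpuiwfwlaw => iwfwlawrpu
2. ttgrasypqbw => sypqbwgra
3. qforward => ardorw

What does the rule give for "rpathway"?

wayath

The pattern: delete the first 2 characters, then move the first 3 characters to the end (rotate left by 3).
"rpathway" → "athway" → "wayath".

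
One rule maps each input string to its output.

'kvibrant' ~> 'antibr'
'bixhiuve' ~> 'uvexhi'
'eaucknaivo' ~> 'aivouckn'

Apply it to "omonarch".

The transformation: delete the first 2 characters, then swap the front and back halves of the string.
For "omonarch", step one produces "onarch"; step two turns that into "rchona".

rchona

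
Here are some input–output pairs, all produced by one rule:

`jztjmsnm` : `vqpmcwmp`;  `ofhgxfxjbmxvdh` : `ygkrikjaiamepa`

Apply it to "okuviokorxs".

uavrnxylrnr

Looking at the pairs, the operation is to move the last 3 characters to the front (rotate right by 3), then shift every letter 3 places forward in the alphabet (wrapping around).
For "okuviokorxs", step one produces "rxsokuvioko"; step two turns that into "uavrnxylrnr".
(Check on "ofhgxfxjbmxvdh": → "vdhofhgxfxjbmx" → "ygkrikjaiamepa" ✓)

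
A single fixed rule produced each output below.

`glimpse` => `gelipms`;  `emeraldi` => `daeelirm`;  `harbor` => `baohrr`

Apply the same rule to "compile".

ecliomp

The rule is to sort the characters into alphabetical order, then swap each adjacent pair of characters (1↔2, 3↔4, ...).
On "compile" that produces "ecliomp".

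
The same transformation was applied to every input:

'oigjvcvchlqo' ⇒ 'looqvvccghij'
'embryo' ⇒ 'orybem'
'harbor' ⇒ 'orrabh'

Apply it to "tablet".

The pattern: sort the characters into alphabetical order, then swap the front and back halves of the string.
Starting from "tablet": after the first operation, "abeltt"; after the second, "lttabe".

lttabe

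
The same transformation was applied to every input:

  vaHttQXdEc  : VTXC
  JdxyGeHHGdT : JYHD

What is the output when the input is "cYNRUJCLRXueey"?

In each case the input is transformed by: keep one character in every 3, starting at position 1 (positions 1st, 4th, 7th, ...), then convert every letter to uppercase.
For "cYNRUJCLRXueey", step one produces "cRCXe"; step two turns that into "CRCXE".
(Check on "vaHttQXdEc": → "vtXc" → "VTXC" ✓)

CRCXE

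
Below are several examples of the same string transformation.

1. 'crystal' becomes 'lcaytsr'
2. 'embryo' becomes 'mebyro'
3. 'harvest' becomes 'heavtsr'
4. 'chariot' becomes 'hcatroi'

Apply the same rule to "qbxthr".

The transformation: sort the characters into reverse alphabetical order, then move the last 3 characters to the front (rotate right by 3).
Applying both steps to "qbxthr": "xtrqhb", then "qhbxtr".

qhbxtr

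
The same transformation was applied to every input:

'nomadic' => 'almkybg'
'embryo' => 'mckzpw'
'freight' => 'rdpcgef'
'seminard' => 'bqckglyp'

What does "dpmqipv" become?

tbnkogn

Rule — shift every letter 2 places backward in the alphabet (wrapping around), then move the last character to the front.
Applying both steps to "dpmqipv": "bnkognt", then "tbnkogn".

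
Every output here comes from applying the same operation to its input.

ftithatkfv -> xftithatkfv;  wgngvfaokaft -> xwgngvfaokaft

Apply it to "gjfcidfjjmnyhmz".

The rule is to prepend "x".
Applying that to "gjfcidfjjmnyhmz" gives "xgjfcidfjjmnyhmz".

xgjfcidfjjmnyhmz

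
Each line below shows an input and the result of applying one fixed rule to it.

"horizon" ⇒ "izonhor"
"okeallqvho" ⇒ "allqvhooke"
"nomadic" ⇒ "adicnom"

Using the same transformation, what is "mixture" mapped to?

In each case the input is transformed by: move the first 3 characters to the end (rotate left by 3).
Doing the same to "mixture": "turemix".

turemix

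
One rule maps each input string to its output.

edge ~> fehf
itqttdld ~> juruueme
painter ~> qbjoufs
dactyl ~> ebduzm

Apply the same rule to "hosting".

iptujoh

The pattern: shift every letter 1 place forward in the alphabet (wrapping around).
"hosting" → "iptujoh".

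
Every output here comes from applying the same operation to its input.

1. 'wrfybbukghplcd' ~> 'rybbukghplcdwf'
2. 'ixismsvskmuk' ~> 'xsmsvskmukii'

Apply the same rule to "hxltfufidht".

xtfufidhthl

In each case the input is transformed by: move the first 2 characters to the end (rotate left by 2), then swap the first and last characters.
On "hxltfufidht": the first step gives "ltfufidhthx", and the second then gives "xtfufidhthl".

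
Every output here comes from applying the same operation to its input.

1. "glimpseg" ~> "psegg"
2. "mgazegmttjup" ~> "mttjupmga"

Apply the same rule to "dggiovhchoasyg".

The pattern: swap the front and back halves of the string, then delete the last 3 characters.
For "dggiovhchoasyg", step one produces "choasygdggiovh"; step two turns that into "choasygdggi".

choasygdggi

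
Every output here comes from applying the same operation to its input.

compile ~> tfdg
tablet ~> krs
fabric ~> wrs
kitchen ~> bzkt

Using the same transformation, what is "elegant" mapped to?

Each output is the input with this applied: shift every letter 9 places backward in the alphabet (wrapping around), then delete the last 3 characters.
"elegant" → "vcvxrek" → "vcvx".

vcvx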